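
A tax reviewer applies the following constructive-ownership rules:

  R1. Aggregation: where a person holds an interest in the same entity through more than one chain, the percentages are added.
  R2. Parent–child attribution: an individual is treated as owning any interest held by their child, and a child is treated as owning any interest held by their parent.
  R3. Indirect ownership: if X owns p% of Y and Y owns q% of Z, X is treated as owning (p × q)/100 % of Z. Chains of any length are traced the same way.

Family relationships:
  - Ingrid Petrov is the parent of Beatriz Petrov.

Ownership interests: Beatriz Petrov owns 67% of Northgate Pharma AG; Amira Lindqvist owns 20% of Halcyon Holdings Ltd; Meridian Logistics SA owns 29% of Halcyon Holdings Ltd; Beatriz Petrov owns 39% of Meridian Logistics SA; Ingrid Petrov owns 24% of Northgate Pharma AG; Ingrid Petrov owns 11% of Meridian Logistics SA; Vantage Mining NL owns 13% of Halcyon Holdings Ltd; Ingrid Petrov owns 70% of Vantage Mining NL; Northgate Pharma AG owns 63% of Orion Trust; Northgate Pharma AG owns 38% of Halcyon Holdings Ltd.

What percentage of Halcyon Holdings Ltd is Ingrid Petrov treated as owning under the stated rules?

By parent–child attribution (R2), Ingrid Petrov is treated as also owning Beatriz Petrov's interest in Meridian Logistics SA, giving 11% + 39% = 50%.
By parent–child attribution (R2), Ingrid Petrov is treated as also owning Beatriz Petrov's interest in Northgate Pharma AG, giving 24% + 67% = 91%.
Chain via Vantage Mining NL (R3): 70% × 13% = 9.1% of Halcyon Holdings Ltd.
Chain via Meridian Logistics SA (R3): 50% × 29% = 14.5% of Halcyon Holdings Ltd.
Chain via Northgate Pharma AG (R3): 91% × 38% = 34.58% of Halcyon Holdings Ltd.
Aggregating (R1): 9.1% + 14.5% + 34.58% = 58.18%.

58.18%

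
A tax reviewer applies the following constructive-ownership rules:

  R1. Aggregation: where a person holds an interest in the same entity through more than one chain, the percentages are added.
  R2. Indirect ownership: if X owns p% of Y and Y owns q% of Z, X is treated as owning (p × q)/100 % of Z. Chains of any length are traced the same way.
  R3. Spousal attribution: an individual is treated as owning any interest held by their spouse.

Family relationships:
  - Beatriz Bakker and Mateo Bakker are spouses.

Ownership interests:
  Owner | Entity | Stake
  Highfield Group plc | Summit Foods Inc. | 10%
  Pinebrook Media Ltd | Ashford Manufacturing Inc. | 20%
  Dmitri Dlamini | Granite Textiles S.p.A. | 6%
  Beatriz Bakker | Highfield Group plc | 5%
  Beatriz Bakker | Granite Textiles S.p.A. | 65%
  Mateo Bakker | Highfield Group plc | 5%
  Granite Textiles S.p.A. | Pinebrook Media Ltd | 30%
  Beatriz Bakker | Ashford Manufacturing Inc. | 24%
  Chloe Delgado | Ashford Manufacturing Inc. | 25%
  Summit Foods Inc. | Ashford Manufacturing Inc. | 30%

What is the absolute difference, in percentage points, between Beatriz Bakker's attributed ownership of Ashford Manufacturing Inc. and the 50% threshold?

21.8

By spousal attribution (R3), Beatriz Bakker is treated as also owning Mateo Bakker's interest in Highfield Group plc, giving 5% + 5% = 10%.
Chain via Highfield Group plc → Summit Foods Inc. (R2): 10% × 10% × 30% = 0.3% of Ashford Manufacturing Inc.
Chain via Granite Textiles S.p.A. → Pinebrook Media Ltd (R2): 65% × 30% × 20% = 3.9% of Ashford Manufacturing Inc.
Direct interest in Ashford Manufacturing Inc: 24%.
Aggregating (R1): 0.3% + 3.9% + 24% = 28.2%.
28.2% falls short of the 50% threshold by 21.8 percentage points.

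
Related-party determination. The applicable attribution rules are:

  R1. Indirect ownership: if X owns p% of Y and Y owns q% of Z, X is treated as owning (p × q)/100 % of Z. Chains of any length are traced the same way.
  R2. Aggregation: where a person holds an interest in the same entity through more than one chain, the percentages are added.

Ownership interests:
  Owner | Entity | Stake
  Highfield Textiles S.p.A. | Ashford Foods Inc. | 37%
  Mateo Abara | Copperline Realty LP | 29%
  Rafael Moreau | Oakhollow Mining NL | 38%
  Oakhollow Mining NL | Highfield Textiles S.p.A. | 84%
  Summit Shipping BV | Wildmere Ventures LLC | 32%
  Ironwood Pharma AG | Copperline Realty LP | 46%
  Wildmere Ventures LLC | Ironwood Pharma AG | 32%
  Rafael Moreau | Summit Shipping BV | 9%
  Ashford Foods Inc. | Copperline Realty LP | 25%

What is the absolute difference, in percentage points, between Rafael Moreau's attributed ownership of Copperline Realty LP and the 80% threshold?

Chain via Oakhollow Mining NL → Highfield Textiles S.p.A. → Ashford Foods Inc. (R1): 38% × 84% × 37% × 25% = 2.9526% of Copperline Realty LP.
Chain via Summit Shipping BV → Wildmere Ventures LLC → Ironwood Pharma AG (R1): 9% × 32% × 32% × 46% = 0.423936% of Copperline Realty LP.
Aggregating (R2): 2.9526% + 0.423936% = 3.376536%.
3.376536% falls short of the 80% threshold by 76.623464 percentage points.

76.623464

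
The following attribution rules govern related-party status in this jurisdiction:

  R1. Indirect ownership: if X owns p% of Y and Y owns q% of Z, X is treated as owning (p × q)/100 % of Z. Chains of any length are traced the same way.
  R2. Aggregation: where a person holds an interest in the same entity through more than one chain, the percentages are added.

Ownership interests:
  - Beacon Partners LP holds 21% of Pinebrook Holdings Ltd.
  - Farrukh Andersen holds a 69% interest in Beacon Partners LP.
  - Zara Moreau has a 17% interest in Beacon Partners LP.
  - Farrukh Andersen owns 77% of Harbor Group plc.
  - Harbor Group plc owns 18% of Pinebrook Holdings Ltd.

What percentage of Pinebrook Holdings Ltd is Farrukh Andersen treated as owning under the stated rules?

Chain via Beacon Partners LP (R1): 69% × 21% = 14.49% of Pinebrook Holdings Ltd.
Chain via Harbor Group plc (R1): 77% × 18% = 13.86% of Pinebrook Holdings Ltd.
Aggregating (R2): 14.49% + 13.86% = 28.35%.

28.35%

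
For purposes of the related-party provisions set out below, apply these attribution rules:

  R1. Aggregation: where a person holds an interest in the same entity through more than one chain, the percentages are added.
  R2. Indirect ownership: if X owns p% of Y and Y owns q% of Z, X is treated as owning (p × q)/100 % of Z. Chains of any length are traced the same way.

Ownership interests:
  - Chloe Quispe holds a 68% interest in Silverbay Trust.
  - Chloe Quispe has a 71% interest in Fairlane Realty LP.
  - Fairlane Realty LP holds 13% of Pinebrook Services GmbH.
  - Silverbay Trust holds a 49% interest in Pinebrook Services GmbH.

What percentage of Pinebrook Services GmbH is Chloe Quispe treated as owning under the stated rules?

42.55%

Chain via Fairlane Realty LP (R2): 71% × 13% = 9.23% of Pinebrook Services GmbH.
Chain via Silverbay Trust (R2): 68% × 49% = 33.32% of Pinebrook Services GmbH.
Aggregating (R1): 9.23% + 33.32% = 42.55%.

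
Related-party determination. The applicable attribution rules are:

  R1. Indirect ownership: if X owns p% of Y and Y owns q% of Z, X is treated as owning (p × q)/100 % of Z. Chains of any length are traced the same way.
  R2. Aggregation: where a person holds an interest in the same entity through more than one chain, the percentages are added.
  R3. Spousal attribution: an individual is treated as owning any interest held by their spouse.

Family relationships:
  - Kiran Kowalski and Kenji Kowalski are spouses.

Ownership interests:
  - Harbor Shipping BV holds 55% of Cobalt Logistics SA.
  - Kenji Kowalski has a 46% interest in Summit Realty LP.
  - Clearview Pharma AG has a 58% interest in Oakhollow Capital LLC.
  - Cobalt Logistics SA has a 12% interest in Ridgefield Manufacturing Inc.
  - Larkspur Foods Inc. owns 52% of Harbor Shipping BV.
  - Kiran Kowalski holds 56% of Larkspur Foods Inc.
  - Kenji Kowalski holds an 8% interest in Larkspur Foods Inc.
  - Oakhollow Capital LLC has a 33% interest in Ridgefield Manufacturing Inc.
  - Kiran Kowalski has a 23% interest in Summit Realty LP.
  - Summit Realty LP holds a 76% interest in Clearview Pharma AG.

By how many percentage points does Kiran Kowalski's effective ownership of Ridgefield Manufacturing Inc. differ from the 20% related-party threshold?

7.766504

By spousal attribution (R3), Kiran Kowalski is treated as also owning Kenji Kowalski's interest in Larkspur Foods Inc, giving 56% + 8% = 64%.
By spousal attribution (R3), Kiran Kowalski is treated as also owning Kenji Kowalski's interest in Summit Realty LP, giving 23% + 46% = 69%.
Chain via Larkspur Foods Inc. → Harbor Shipping BV → Cobalt Logistics SA (R1): 64% × 52% × 55% × 12% = 2.19648% of Ridgefield Manufacturing Inc.
Chain via Summit Realty LP → Clearview Pharma AG → Oakhollow Capital LLC (R1): 69% × 76% × 58% × 33% = 10.037016% of Ridgefield Manufacturing Inc.
Aggregating (R2): 2.19648% + 10.037016% = 12.233496%.
12.233496% falls short of the 20% threshold by 7.766504 percentage points.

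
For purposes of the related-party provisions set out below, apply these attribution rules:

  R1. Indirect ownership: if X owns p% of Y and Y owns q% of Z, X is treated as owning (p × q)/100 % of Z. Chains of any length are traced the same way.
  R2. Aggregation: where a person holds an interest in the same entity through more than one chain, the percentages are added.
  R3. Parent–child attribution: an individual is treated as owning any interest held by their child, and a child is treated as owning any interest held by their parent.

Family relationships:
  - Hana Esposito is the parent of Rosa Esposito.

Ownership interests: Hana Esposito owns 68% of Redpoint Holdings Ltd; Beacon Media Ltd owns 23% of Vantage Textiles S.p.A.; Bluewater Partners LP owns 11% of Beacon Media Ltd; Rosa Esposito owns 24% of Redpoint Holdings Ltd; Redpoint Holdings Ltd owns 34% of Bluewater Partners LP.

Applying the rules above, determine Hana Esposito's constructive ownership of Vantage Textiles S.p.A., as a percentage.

0.791384%

By parent–child attribution (R3), Hana Esposito is treated as also owning Rosa Esposito's interest in Redpoint Holdings Ltd, giving 68% + 24% = 92%.
Chain via Redpoint Holdings Ltd → Bluewater Partners LP → Beacon Media Ltd (R1): 92% × 34% × 11% × 23% = 0.791384% of Vantage Textiles S.p.A.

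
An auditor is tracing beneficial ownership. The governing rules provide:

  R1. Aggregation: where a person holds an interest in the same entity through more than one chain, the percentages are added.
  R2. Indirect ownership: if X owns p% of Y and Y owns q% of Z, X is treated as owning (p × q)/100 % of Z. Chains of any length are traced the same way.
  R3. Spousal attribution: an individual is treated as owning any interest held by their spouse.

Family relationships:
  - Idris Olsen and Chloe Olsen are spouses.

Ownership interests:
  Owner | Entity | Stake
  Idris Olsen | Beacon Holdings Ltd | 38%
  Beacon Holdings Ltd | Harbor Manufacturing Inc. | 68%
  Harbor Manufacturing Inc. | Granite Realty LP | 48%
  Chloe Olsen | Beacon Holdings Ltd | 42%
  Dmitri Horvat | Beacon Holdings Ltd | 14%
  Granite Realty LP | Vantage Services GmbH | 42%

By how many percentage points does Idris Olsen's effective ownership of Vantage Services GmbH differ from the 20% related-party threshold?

By spousal attribution (R3), Idris Olsen is treated as also owning Chloe Olsen's interest in Beacon Holdings Ltd, giving 38% + 42% = 80%.
Chain via Beacon Holdings Ltd → Harbor Manufacturing Inc. → Granite Realty LP (R2): 80% × 68% × 48% × 42% = 10.96704% of Vantage Services GmbH.
10.96704% falls short of the 20% threshold by 9.03296 percentage points.

9.03296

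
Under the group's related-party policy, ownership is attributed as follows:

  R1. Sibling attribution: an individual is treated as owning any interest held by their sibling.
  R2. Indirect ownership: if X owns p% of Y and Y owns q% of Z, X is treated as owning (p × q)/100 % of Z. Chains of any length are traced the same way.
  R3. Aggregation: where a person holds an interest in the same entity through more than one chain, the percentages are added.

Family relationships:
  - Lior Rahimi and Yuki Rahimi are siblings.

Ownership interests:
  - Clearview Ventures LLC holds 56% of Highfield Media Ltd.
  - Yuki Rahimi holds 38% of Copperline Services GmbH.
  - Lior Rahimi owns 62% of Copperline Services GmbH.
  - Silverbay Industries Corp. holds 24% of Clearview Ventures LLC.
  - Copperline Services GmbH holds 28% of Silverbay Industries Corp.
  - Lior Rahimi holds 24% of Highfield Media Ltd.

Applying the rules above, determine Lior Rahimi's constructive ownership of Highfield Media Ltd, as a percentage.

27.7632%

By sibling attribution (R1), Lior Rahimi is treated as also owning Yuki Rahimi's interest in Copperline Services GmbH, giving 62% + 38% = 100%.
Chain via Copperline Services GmbH → Silverbay Industries Corp. → Clearview Ventures LLC (R2): 100% × 28% × 24% × 56% = 3.7632% of Highfield Media Ltd.
Direct interest in Highfield Media Ltd: 24%.
Aggregating (R3): 3.7632% + 24% = 27.7632%.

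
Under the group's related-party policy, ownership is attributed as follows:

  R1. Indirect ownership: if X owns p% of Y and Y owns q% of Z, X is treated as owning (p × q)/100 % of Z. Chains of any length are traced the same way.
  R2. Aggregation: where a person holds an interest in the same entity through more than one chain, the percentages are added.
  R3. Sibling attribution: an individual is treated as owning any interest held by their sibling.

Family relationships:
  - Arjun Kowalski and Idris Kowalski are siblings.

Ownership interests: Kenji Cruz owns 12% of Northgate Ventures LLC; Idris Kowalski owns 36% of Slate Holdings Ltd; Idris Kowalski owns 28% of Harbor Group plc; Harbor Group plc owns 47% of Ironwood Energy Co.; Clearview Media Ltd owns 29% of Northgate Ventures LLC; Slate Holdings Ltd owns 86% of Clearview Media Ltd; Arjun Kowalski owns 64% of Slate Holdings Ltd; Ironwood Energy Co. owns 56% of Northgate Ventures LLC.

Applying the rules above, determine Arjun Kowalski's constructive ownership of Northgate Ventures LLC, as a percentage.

By sibling attribution (R3), Arjun Kowalski is treated as also owning Idris Kowalski's interest in Slate Holdings Ltd, giving 64% + 36% = 100%.
By sibling attribution (R3), Arjun Kowalski is treated as owning Idris Kowalski's 28% interest in Harbor Group plc.
Chain via Slate Holdings Ltd → Clearview Media Ltd (R1): 100% × 86% × 29% = 24.94% of Northgate Ventures LLC.
Chain via Harbor Group plc → Ironwood Energy Co. (R1): 28% × 47% × 56% = 7.3696% of Northgate Ventures LLC.
Aggregating (R2): 24.94% + 7.3696% = 32.3096%.

32.3096%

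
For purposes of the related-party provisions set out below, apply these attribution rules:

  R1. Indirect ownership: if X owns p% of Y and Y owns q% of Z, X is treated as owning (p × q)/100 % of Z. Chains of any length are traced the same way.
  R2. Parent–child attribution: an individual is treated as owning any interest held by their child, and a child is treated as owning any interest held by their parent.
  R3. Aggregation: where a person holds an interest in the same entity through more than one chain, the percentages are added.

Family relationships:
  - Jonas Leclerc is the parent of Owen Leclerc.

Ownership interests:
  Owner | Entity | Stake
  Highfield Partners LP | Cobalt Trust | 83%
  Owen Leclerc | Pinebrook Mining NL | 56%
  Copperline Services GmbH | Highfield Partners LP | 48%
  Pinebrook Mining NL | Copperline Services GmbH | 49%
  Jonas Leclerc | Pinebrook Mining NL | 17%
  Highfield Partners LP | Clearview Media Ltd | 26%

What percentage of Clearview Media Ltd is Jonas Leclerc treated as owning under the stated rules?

4.464096%

By parent–child attribution (R2), Jonas Leclerc is treated as also owning Owen Leclerc's interest in Pinebrook Mining NL, giving 17% + 56% = 73%.
Chain via Pinebrook Mining NL → Copperline Services GmbH → Highfield Partners LP (R1): 73% × 49% × 48% × 26% = 4.464096% of Clearview Media Ltd.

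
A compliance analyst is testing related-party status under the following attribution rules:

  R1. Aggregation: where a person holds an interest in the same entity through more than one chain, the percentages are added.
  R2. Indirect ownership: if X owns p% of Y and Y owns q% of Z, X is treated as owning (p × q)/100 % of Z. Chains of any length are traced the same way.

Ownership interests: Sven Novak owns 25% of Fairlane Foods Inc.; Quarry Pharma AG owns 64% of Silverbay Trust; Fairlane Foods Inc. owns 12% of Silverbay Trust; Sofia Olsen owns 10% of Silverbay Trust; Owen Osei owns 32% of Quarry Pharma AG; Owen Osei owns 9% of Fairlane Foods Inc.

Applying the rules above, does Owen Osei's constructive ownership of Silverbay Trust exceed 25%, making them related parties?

No

Chain via Quarry Pharma AG (R2): 32% × 64% = 20.48% of Silverbay Trust.
Chain via Fairlane Foods Inc. (R2): 9% × 12% = 1.08% of Silverbay Trust.
Aggregating (R1): 20.48% + 1.08% = 21.56%.
21.56% does not exceed the 25% threshold, so Owen is not a related party to Silverbay Trust.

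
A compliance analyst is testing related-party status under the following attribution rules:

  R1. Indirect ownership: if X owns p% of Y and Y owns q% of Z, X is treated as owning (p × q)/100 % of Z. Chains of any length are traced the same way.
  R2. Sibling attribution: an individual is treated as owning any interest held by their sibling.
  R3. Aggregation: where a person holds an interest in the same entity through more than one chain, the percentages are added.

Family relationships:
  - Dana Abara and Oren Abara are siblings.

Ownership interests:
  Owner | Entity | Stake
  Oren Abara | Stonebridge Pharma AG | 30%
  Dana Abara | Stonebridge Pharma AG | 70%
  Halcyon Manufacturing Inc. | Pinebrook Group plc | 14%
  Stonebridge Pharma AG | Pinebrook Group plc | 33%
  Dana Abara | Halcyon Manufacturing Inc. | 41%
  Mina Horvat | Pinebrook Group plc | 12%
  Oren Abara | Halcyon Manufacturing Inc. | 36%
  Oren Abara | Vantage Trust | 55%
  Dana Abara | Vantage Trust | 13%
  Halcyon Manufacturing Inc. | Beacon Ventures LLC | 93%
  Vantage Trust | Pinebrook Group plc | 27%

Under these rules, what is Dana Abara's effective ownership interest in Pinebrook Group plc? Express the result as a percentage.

62.14%

By sibling attribution (R2), Dana Abara is treated as also owning Oren Abara's interest in Halcyon Manufacturing Inc, giving 41% + 36% = 77%.
By sibling attribution (R2), Dana Abara is treated as also owning Oren Abara's interest in Stonebridge Pharma AG, giving 70% + 30% = 100%.
By sibling attribution (R2), Dana Abara is treated as also owning Oren Abara's interest in Vantage Trust, giving 13% + 55% = 68%.
Chain via Halcyon Manufacturing Inc. (R1): 77% × 14% = 10.78% of Pinebrook Group plc.
Chain via Stonebridge Pharma AG (R1): 100% × 33% = 33% of Pinebrook Group plc.
Chain via Vantage Trust (R1): 68% × 27% = 18.36% of Pinebrook Group plc.
Aggregating (R3): 10.78% + 33% + 18.36% = 62.14%.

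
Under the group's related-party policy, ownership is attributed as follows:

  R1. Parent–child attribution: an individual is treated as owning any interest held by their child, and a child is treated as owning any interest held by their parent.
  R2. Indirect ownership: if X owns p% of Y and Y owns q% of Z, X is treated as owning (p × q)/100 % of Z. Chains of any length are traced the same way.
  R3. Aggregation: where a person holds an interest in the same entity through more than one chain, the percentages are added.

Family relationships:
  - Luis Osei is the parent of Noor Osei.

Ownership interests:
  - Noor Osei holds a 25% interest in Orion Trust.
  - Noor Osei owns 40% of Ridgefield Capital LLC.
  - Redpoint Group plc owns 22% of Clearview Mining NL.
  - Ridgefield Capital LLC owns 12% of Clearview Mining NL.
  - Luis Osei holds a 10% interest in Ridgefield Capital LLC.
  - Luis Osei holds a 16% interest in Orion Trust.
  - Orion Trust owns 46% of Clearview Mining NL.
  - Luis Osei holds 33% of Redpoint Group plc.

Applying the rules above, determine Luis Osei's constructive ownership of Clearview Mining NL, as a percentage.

By parent–child attribution (R1), Luis Osei is treated as also owning Noor Osei's interest in Ridgefield Capital LLC, giving 10% + 40% = 50%.
By parent–child attribution (R1), Luis Osei is treated as also owning Noor Osei's interest in Orion Trust, giving 16% + 25% = 41%.
Chain via Ridgefield Capital LLC (R2): 50% × 12% = 6% of Clearview Mining NL.
Chain via Redpoint Group plc (R2): 33% × 22% = 7.26% of Clearview Mining NL.
Chain via Orion Trust (R2): 41% × 46% = 18.86% of Clearview Mining NL.
Aggregating (R3): 6% + 7.26% + 18.86% = 32.12%.

32.12%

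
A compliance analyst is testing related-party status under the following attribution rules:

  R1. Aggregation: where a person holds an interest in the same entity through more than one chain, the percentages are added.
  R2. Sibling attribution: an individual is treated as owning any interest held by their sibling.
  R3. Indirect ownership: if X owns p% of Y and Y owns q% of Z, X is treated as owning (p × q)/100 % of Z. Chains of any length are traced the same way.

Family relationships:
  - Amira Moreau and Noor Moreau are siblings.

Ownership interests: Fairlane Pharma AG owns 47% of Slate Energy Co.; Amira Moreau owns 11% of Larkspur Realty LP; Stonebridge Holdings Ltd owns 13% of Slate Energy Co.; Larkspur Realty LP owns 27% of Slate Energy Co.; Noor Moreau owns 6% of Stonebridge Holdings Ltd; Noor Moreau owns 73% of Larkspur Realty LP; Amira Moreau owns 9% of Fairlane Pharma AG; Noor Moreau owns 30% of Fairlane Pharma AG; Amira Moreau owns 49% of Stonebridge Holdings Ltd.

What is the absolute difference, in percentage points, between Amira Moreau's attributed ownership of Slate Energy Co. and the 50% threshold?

By sibling attribution (R2), Amira Moreau is treated as also owning Noor Moreau's interest in Fairlane Pharma AG, giving 9% + 30% = 39%.
By sibling attribution (R2), Amira Moreau is treated as also owning Noor Moreau's interest in Stonebridge Holdings Ltd, giving 49% + 6% = 55%.
By sibling attribution (R2), Amira Moreau is treated as also owning Noor Moreau's interest in Larkspur Realty LP, giving 11% + 73% = 84%.
Chain via Fairlane Pharma AG (R3): 39% × 47% = 18.33% of Slate Energy Co.
Chain via Stonebridge Holdings Ltd (R3): 55% × 13% = 7.15% of Slate Energy Co.
Chain via Larkspur Realty LP (R3): 84% × 27% = 22.68% of Slate Energy Co.
Aggregating (R1): 18.33% + 7.15% + 22.68% = 48.16%.
48.16% falls short of the 50% threshold by 1.84 percentage points.

1.84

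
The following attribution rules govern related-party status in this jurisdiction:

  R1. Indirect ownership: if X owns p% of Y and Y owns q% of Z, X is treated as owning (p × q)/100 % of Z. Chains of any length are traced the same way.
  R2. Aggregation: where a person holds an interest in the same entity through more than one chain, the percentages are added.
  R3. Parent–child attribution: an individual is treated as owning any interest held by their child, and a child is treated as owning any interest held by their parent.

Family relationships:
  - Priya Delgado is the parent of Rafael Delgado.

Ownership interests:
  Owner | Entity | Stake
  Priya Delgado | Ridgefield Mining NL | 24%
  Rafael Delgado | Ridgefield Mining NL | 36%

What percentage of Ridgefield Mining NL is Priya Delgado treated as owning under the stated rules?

60%

By parent–child attribution (R3), Priya Delgado is treated as also owning Rafael Delgado's interest in Ridgefield Mining NL, giving 24% + 36% = 60%.
Direct interest in Ridgefield Mining NL: 60%.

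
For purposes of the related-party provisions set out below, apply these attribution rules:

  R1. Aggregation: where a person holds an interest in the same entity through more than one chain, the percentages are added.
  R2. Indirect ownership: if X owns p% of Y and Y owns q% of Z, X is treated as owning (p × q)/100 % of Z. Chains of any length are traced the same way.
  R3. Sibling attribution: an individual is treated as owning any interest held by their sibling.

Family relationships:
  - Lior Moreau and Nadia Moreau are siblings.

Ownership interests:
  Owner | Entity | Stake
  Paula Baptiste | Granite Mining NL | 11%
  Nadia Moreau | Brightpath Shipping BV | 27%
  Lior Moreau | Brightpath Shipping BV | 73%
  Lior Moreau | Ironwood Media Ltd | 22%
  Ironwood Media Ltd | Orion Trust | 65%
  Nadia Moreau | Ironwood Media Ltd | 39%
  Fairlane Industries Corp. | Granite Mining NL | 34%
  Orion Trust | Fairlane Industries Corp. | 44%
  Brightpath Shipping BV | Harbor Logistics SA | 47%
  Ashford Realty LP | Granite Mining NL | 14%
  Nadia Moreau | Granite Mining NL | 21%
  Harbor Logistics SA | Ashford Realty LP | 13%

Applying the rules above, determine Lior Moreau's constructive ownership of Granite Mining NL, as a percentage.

By sibling attribution (R3), Lior Moreau is treated as also owning Nadia Moreau's interest in Brightpath Shipping BV, giving 73% + 27% = 100%.
By sibling attribution (R3), Lior Moreau is treated as also owning Nadia Moreau's interest in Ironwood Media Ltd, giving 22% + 39% = 61%.
By sibling attribution (R3), Lior Moreau is treated as owning Nadia Moreau's 21% interest in Granite Mining NL.
Chain via Brightpath Shipping BV → Harbor Logistics SA → Ashford Realty LP (R2): 100% × 47% × 13% × 14% = 0.8554% of Granite Mining NL.
Chain via Ironwood Media Ltd → Orion Trust → Fairlane Industries Corp. (R2): 61% × 65% × 44% × 34% = 5.93164% of Granite Mining NL.
Direct interest in Granite Mining NL: 21%.
Aggregating (R1): 0.8554% + 5.93164% + 21% = 27.78704%.

27.78704%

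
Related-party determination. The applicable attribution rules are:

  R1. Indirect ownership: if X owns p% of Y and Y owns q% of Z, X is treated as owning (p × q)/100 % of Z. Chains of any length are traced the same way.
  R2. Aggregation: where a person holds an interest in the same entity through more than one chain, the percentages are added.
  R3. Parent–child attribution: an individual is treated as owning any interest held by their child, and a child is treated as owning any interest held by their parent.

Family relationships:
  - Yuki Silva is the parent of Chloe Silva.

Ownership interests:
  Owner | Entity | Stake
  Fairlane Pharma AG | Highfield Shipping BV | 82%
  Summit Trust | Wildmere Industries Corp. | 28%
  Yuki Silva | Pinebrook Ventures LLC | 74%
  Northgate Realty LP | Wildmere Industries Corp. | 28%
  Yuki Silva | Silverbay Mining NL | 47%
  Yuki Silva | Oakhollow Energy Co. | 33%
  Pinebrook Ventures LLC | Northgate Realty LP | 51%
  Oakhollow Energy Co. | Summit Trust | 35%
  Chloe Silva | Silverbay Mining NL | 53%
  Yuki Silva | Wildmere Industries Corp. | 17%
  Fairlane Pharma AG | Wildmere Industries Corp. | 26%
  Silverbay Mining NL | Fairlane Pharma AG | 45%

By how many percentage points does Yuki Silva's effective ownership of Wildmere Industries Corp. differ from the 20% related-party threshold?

22.5012

By parent–child attribution (R3), Yuki Silva is treated as also owning Chloe Silva's interest in Silverbay Mining NL, giving 47% + 53% = 100%.
Chain via Silverbay Mining NL → Fairlane Pharma AG (R1): 100% × 45% × 26% = 11.7% of Wildmere Industries Corp.
Chain via Pinebrook Ventures LLC → Northgate Realty LP (R1): 74% × 51% × 28% = 10.5672% of Wildmere Industries Corp.
Chain via Oakhollow Energy Co. → Summit Trust (R1): 33% × 35% × 28% = 3.234% of Wildmere Industries Corp.
Direct interest in Wildmere Industries Corp: 17%.
Aggregating (R2): 11.7% + 10.5672% + 3.234% + 17% = 42.5012%.
42.5012% exceeds the 20% threshold by 22.5012 percentage points.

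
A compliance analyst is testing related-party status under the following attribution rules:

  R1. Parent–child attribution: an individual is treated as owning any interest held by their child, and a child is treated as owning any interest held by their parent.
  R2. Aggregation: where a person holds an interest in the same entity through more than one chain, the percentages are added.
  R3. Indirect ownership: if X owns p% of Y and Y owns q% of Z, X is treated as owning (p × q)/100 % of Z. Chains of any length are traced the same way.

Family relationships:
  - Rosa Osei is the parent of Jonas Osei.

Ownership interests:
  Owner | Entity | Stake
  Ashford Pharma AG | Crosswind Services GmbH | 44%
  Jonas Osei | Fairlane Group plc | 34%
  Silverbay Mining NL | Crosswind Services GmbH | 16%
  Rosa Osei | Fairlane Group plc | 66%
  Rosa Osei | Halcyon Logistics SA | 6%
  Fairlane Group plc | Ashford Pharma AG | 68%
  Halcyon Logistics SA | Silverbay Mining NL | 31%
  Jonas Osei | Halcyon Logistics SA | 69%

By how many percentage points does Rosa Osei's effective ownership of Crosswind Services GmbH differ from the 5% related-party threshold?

28.64

By parent–child attribution (R1), Rosa Osei is treated as also owning Jonas Osei's interest in Halcyon Logistics SA, giving 6% + 69% = 75%.
By parent–child attribution (R1), Rosa Osei is treated as also owning Jonas Osei's interest in Fairlane Group plc, giving 66% + 34% = 100%.
Chain via Halcyon Logistics SA → Silverbay Mining NL (R3): 75% × 31% × 16% = 3.72% of Crosswind Services GmbH.
Chain via Fairlane Group plc → Ashford Pharma AG (R3): 100% × 68% × 44% = 29.92% of Crosswind Services GmbH.
Aggregating (R2): 3.72% + 29.92% = 33.64%.
33.64% exceeds the 5% threshold by 28.64 percentage points.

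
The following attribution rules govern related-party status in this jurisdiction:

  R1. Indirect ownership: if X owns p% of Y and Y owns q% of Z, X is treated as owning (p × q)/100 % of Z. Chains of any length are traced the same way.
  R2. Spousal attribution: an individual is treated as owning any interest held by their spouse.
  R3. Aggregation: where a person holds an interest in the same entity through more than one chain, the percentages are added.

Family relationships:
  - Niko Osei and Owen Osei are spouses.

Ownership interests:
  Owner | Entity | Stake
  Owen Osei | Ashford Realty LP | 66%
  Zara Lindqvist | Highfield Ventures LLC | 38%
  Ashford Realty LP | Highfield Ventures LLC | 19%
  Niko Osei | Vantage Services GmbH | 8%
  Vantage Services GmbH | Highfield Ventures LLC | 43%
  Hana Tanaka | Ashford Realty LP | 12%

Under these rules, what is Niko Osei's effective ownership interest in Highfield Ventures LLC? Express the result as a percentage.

By spousal attribution (R2), Niko Osei is treated as owning Owen Osei's 66% interest in Ashford Realty LP.
Chain via Vantage Services GmbH (R1): 8% × 43% = 3.44% of Highfield Ventures LLC.
Chain via Ashford Realty LP (R1): 66% × 19% = 12.54% of Highfield Ventures LLC.
Aggregating (R3): 3.44% + 12.54% = 15.98%.

15.98%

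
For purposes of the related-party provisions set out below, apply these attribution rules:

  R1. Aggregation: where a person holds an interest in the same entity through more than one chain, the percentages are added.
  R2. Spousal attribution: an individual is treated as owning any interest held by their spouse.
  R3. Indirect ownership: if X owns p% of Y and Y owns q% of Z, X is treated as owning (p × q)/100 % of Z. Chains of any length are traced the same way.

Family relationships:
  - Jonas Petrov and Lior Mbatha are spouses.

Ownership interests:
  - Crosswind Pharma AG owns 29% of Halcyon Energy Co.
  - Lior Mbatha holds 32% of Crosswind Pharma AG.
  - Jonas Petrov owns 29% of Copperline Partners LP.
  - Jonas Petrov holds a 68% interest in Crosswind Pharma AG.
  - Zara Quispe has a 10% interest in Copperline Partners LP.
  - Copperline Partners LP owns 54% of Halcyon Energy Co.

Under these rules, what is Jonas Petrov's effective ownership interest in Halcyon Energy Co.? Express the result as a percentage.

By spousal attribution (R2), Jonas Petrov is treated as also owning Lior Mbatha's interest in Crosswind Pharma AG, giving 68% + 32% = 100%.
Chain via Copperline Partners LP (R3): 29% × 54% = 15.66% of Halcyon Energy Co.
Chain via Crosswind Pharma AG (R3): 100% × 29% = 29% of Halcyon Energy Co.
Aggregating (R1): 15.66% + 29% = 44.66%.

44.66%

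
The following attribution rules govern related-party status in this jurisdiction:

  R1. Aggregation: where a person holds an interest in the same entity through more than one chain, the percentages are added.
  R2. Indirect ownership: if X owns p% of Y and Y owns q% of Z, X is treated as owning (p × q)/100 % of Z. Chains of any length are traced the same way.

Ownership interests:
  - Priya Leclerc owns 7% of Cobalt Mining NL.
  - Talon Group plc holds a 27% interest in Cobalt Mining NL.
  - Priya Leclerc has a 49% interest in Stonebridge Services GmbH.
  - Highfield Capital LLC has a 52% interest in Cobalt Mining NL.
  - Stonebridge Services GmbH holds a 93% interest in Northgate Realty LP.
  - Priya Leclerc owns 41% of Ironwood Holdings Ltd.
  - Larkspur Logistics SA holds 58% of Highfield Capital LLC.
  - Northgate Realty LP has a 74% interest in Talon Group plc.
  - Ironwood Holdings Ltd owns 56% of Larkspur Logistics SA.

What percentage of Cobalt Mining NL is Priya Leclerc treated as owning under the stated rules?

23.029622%

Chain via Ironwood Holdings Ltd → Larkspur Logistics SA → Highfield Capital LLC (R2): 41% × 56% × 58% × 52% = 6.924736% of Cobalt Mining NL.
Chain via Stonebridge Services GmbH → Northgate Realty LP → Talon Group plc (R2): 49% × 93% × 74% × 27% = 9.104886% of Cobalt Mining NL.
Direct interest in Cobalt Mining NL: 7%.
Aggregating (R1): 6.924736% + 9.104886% + 7% = 23.029622%.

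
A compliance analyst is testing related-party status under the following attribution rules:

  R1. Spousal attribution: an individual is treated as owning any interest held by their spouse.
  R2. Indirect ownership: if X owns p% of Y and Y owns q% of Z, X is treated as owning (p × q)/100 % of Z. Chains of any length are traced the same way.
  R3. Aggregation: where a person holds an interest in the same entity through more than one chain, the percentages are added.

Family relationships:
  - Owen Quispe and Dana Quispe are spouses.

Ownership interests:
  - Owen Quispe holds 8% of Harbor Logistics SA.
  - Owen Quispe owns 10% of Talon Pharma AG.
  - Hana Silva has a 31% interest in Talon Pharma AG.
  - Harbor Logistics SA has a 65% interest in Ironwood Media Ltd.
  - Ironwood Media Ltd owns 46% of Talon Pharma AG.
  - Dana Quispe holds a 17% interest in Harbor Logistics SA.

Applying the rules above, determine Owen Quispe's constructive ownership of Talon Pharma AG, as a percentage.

By spousal attribution (R1), Owen Quispe is treated as also owning Dana Quispe's interest in Harbor Logistics SA, giving 8% + 17% = 25%.
Chain via Harbor Logistics SA → Ironwood Media Ltd (R2): 25% × 65% × 46% = 7.475% of Talon Pharma AG.
Direct interest in Talon Pharma AG: 10%.
Aggregating (R3): 7.475% + 10% = 17.475%.

17.475%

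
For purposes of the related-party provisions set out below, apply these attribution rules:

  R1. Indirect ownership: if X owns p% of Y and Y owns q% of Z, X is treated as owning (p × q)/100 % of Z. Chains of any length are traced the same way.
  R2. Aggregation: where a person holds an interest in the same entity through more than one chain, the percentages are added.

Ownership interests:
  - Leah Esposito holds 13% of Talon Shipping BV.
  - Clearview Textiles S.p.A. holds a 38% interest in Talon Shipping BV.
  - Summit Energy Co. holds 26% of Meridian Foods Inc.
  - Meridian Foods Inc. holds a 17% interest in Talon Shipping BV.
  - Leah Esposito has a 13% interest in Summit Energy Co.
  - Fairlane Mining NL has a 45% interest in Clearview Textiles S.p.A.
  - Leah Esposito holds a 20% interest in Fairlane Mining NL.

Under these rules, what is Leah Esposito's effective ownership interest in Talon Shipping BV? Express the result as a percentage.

16.9946%

Chain via Fairlane Mining NL → Clearview Textiles S.p.A. (R1): 20% × 45% × 38% = 3.42% of Talon Shipping BV.
Chain via Summit Energy Co. → Meridian Foods Inc. (R1): 13% × 26% × 17% = 0.5746% of Talon Shipping BV.
Direct interest in Talon Shipping BV: 13%.
Aggregating (R2): 3.42% + 0.5746% + 13% = 16.9946%.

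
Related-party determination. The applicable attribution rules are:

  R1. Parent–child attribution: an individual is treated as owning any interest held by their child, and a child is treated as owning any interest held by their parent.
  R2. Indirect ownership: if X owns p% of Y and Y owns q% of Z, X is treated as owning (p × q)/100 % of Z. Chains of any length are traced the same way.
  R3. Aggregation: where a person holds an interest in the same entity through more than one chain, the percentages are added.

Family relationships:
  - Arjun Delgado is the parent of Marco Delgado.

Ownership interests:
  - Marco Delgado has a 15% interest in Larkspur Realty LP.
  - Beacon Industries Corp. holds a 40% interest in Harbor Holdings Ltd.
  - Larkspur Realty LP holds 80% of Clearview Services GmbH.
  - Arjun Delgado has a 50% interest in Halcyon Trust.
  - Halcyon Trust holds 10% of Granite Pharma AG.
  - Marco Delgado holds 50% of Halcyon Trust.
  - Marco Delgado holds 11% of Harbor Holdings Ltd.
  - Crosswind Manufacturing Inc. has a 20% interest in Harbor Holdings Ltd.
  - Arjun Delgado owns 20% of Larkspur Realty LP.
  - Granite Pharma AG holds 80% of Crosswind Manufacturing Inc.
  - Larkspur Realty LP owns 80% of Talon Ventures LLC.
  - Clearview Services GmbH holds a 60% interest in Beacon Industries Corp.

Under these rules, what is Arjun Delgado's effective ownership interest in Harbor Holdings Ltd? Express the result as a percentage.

19.32%

By parent–child attribution (R1), Arjun Delgado is treated as also owning Marco Delgado's interest in Larkspur Realty LP, giving 20% + 15% = 35%.
By parent–child attribution (R1), Arjun Delgado is treated as also owning Marco Delgado's interest in Halcyon Trust, giving 50% + 50% = 100%.
By parent–child attribution (R1), Arjun Delgado is treated as owning Marco Delgado's 11% interest in Harbor Holdings Ltd.
Chain via Larkspur Realty LP → Clearview Services GmbH → Beacon Industries Corp. (R2): 35% × 80% × 60% × 40% = 6.72% of Harbor Holdings Ltd.
Chain via Halcyon Trust → Granite Pharma AG → Crosswind Manufacturing Inc. (R2): 100% × 10% × 80% × 20% = 1.6% of Harbor Holdings Ltd.
Direct interest in Harbor Holdings Ltd: 11%.
Aggregating (R3): 6.72% + 1.6% + 11% = 19.32%.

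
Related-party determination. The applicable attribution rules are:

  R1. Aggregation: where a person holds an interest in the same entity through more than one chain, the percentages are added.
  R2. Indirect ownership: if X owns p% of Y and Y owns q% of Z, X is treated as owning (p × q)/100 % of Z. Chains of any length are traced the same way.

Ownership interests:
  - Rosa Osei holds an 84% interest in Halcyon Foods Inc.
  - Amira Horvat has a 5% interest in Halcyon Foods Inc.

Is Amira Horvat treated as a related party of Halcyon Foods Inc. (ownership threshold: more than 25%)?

No

Direct interest in Halcyon Foods Inc: 5%.
5% does not exceed the 25% threshold, so Amira is not a related party to Halcyon Foods Inc.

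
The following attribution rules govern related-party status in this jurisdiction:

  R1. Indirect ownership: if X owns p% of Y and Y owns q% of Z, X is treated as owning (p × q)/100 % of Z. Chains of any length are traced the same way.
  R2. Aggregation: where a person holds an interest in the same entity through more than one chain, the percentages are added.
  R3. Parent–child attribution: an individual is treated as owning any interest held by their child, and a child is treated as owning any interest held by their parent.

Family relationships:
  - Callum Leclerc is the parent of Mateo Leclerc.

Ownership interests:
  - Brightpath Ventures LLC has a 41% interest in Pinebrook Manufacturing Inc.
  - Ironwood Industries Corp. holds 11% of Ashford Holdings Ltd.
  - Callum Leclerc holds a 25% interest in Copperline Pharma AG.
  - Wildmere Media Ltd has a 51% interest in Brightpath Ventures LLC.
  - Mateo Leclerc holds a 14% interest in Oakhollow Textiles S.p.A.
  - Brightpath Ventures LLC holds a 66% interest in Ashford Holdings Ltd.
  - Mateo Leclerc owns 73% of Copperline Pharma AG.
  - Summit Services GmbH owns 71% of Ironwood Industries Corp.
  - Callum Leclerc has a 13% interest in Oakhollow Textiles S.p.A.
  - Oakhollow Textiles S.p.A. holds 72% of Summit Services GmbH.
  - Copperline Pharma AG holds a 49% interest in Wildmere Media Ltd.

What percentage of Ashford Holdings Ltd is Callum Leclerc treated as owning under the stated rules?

17.681796%

By parent–child attribution (R3), Callum Leclerc is treated as also owning Mateo Leclerc's interest in Oakhollow Textiles S.p.A, giving 13% + 14% = 27%.
By parent–child attribution (R3), Callum Leclerc is treated as also owning Mateo Leclerc's interest in Copperline Pharma AG, giving 25% + 73% = 98%.
Chain via Oakhollow Textiles S.p.A. → Summit Services GmbH → Ironwood Industries Corp. (R1): 27% × 72% × 71% × 11% = 1.518264% of Ashford Holdings Ltd.
Chain via Copperline Pharma AG → Wildmere Media Ltd → Brightpath Ventures LLC (R1): 98% × 49% × 51% × 66% = 16.163532% of Ashford Holdings Ltd.
Aggregating (R2): 1.518264% + 16.163532% = 17.681796%.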